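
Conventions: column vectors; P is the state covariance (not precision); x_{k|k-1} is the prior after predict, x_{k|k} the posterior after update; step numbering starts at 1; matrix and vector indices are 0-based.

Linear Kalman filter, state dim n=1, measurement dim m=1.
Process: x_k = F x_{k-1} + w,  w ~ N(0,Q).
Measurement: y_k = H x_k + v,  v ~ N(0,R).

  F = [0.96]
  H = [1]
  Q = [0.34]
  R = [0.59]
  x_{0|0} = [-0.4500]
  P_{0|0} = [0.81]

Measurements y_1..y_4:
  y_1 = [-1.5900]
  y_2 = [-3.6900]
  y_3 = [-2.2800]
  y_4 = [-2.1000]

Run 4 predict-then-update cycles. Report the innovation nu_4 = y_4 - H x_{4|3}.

innov = [0.1508]

step 1: x^-=[-0.4320]  P^-=[1.0865]  S=[1.6765]  K=[0.6481]  nu=[-1.1580]  x^+=[-1.1825]  P^+=[0.3824]
step 2: x^-=[-1.1352]  P^-=[0.6924]  S=[1.2824]  K=[0.5399]  nu=[-2.5548]  x^+=[-2.5146]  P^+=[0.3186]
step 3: x^-=[-2.4140]  P^-=[0.6336]  S=[1.2236]  K=[0.5178]  nu=[0.1340]  x^+=[-2.3446]  P^+=[0.3055]
step 4: x^-=[-2.2508]  P^-=[0.6216]  S=[1.2116]  K=[0.5130]  nu=[0.1508]  x^+=[-2.1734]  P^+=[0.3027]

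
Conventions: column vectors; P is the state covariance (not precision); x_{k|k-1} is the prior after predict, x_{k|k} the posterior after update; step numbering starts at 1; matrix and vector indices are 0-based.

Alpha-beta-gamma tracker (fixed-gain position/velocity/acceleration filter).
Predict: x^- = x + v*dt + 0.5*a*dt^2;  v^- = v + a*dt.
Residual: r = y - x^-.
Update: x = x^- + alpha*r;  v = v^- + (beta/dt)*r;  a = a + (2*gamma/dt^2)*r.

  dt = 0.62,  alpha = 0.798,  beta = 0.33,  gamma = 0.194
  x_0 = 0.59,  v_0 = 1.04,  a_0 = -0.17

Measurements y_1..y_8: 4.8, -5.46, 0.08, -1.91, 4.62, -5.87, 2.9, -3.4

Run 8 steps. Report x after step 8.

step 1: x_pred=1.2021  r=3.5979  x^+=4.0732  v^+=2.8496  a^+=3.4616
step 2: x_pred=6.5053  r=-11.9653  x^+=-3.0430  v^+=-1.3729  a^+=-8.6158
step 3: x_pred=-5.5501  r=5.6301  x^+=-1.0573  v^+=-3.7180  a^+=-2.9329
step 4: x_pred=-3.9261  r=2.0161  x^+=-2.3173  v^+=-4.4633  a^+=-0.8979
step 5: x_pred=-5.2571  r=9.8771  x^+=2.6248  v^+=0.2372  a^+=9.0716
step 6: x_pred=4.5155  r=-10.3855  x^+=-3.7721  v^+=0.3339  a^+=-1.4111
step 7: x_pred=-3.8364  r=6.7364  x^+=1.5393  v^+=3.0445  a^+=5.3884
step 8: x_pred=4.4625  r=-7.8625  x^+=-1.8118  v^+=2.2004  a^+=-2.5477

x_post = -1.8118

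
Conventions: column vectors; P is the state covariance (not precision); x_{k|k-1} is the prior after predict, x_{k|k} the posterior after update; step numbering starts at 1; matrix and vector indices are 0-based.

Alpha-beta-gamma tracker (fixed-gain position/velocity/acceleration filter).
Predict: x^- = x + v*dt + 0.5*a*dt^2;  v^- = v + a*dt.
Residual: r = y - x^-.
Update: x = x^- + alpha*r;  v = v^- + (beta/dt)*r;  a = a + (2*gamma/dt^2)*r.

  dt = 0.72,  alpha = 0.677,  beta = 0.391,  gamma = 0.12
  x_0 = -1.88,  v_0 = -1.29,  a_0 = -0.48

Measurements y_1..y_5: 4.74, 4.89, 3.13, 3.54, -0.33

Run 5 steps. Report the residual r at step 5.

step 1: x_pred=-2.9332  r=7.6732  x^+=2.2616  v^+=2.5314  a^+=3.0724
step 2: x_pred=4.8805  r=0.0095  x^+=4.8869  v^+=4.7487  a^+=3.0768
step 3: x_pred=9.1035  r=-5.9735  x^+=5.0594  v^+=3.7200  a^+=0.3113
step 4: x_pred=7.8186  r=-4.2786  x^+=4.9220  v^+=1.6207  a^+=-1.6695
step 5: x_pred=5.6561  r=-5.9861  x^+=1.6035  v^+=-2.8322  a^+=-4.4409

resid = -5.9861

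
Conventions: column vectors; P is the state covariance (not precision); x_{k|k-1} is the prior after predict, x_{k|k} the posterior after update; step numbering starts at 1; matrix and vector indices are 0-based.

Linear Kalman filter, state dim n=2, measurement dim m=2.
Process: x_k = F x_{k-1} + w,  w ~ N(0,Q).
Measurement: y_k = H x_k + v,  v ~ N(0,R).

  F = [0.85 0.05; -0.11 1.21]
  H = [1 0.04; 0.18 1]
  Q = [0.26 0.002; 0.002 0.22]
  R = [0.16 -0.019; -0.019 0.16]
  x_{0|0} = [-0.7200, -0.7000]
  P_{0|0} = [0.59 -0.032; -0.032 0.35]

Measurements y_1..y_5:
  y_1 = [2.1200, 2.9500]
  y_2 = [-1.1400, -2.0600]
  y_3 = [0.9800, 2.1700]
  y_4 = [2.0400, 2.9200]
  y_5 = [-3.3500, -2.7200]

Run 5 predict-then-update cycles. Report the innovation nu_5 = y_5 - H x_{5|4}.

innov = [-4.8974, -5.6070]

step 1: x^-=[-0.6470, -0.7678]  P^-=[0.6844 -0.0647; -0.0647 0.7481]  S=[0.8404 0.0689; 0.0689 0.9070]  K=[0.8110 0.0028; -0.1087 0.8202]  nu=[2.7977, 3.8343]  x^+=[1.6329, 2.0732]  P^+=[0.1313 -0.0386; -0.0386 0.1402]
step 2: x^-=[1.4917, 2.3289]  P^-=[0.3519 -0.0413; -0.0413 0.4372]  S=[0.5093 0.0203; 0.0203 0.5937]  K=[0.6872 0.0137; -0.0756 0.7264]  nu=[-2.7248, -4.6574]  x^+=[-0.4447, -0.8483]  P^+=[0.1109 -0.0308; -0.0308 0.1232]
step 3: x^-=[-0.4204, -0.9775]  P^-=[0.3378 -0.0325; -0.0325 0.4099]  S=[0.4959 0.0255; 0.0255 0.5692]  K=[0.6776 0.0194; -0.0691 0.7130]  nu=[1.4395, 3.2232]  x^+=[0.6177, 1.2213]  P^+=[0.1092 -0.0294; -0.0294 0.1207]
step 4: x^-=[0.5861, 1.4098]  P^-=[0.3367 -0.0310; -0.0310 0.4059]  S=[0.4949 0.0266; 0.0266 0.5656]  K=[0.6768 0.0205; -0.0681 0.7109]  nu=[1.3975, 1.4047]  x^+=[1.5607, 2.3133]  P^+=[0.1091 -0.0292; -0.0292 0.1203]
step 5: x^-=[1.4423, 2.6274]  P^-=[0.3366 -0.0308; -0.0308 0.4052]  S=[0.4948 0.0268; 0.0268 0.5650]  K=[0.6767 0.0207; -0.0679 0.7106]  nu=[-4.8974, -5.6070]  x^+=[-1.9876, -1.0240]  P^+=[0.1090 -0.0292; -0.0292 0.1202]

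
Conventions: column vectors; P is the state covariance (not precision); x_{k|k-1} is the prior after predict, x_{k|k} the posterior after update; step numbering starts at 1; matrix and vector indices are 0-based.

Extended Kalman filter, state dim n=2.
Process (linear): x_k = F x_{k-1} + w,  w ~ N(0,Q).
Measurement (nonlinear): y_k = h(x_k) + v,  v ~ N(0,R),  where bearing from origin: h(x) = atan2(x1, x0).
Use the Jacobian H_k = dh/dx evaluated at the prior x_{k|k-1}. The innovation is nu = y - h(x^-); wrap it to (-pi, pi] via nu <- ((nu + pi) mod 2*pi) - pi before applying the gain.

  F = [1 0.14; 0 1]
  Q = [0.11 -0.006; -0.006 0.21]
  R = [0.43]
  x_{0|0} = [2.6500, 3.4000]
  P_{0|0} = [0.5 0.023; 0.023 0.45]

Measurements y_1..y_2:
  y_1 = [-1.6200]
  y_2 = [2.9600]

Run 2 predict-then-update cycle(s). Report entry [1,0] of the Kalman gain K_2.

step 1: x^-=[3.1260, 3.4000]  P^-=[0.6253 0.0800; 0.0800 0.6600]  H_jac=[-0.1594 0.1465]  S=[0.4563]  K=[-0.1927; 0.1840]  nu=[-2.4474]  x^+=[3.5976, 2.9497]  P^+=[0.6083 0.0962; 0.0962 0.6445]
step 2: x^-=[4.0106, 2.9497]  P^-=[0.7579 0.1804; 0.1804 0.8545]  H_jac=[-0.1190 0.1618]  S=[0.4562]  K=[-0.1337; 0.2561]  nu=[2.3259]  x^+=[3.6995, 3.5452]  P^+=[0.7497 0.1960; 0.1960 0.8246]

K[1,0] = 0.2561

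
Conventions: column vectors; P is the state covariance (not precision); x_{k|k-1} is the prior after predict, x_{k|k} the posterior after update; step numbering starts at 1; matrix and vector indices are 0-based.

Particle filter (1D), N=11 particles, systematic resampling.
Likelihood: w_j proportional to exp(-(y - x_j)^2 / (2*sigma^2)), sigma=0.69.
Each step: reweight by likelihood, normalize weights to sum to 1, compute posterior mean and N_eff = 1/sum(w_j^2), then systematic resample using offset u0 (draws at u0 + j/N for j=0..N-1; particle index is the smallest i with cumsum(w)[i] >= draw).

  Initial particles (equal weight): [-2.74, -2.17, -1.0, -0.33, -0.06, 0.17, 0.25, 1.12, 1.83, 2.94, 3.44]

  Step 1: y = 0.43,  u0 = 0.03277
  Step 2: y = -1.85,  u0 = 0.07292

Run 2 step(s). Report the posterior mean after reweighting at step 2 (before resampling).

post_mean = -0.1641

step 1: w=[0.0000, 0.0002, 0.0287, 0.1338, 0.1908, 0.2287, 0.2373, 0.1489, 0.0313, 0.0003, 0.0000]  mean=0.2386  Neff=5.3515  idx=[3, 3, 4, 4, 5, 5, 5, 6, 6, 7, 7]
step 2: w=[0.2880, 0.2880, 0.1127, 0.1127, 0.0449, 0.0449, 0.0449, 0.0317, 0.0317, 0.0003, 0.0003]  mean=-0.1641  Neff=5.0177  idx=[0, 0, 0, 1, 1, 1, 2, 3, 3, 6, 8]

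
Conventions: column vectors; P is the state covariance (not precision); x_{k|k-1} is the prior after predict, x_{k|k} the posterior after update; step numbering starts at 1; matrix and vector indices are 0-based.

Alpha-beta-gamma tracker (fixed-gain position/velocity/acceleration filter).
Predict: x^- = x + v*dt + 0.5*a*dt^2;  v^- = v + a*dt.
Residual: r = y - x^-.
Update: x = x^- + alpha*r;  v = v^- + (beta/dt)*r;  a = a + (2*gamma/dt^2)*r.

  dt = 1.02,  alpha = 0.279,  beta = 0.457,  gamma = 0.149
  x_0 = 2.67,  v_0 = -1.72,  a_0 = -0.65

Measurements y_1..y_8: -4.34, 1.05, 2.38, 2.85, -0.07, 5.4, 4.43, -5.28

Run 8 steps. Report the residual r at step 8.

resid = -15.4779

step 1: x_pred=0.5775  r=-4.9175  x^+=-0.7945  v^+=-4.5862  a^+=-2.0585
step 2: x_pred=-6.5433  r=7.5933  x^+=-4.4248  v^+=-3.2838  a^+=0.1164
step 3: x_pred=-7.7137  r=10.0937  x^+=-4.8975  v^+=1.3573  a^+=3.0075
step 4: x_pred=-1.9486  r=4.7986  x^+=-0.6098  v^+=6.5749  a^+=4.3820
step 5: x_pred=8.3762  r=-8.4462  x^+=6.0197  v^+=7.2603  a^+=1.9628
step 6: x_pred=14.4463  r=-9.0463  x^+=11.9224  v^+=5.2093  a^+=-0.6284
step 7: x_pred=16.9089  r=-12.4789  x^+=13.4273  v^+=-1.0227  a^+=-4.2027
step 8: x_pred=10.1979  r=-15.4779  x^+=5.8796  v^+=-12.2442  a^+=-8.6360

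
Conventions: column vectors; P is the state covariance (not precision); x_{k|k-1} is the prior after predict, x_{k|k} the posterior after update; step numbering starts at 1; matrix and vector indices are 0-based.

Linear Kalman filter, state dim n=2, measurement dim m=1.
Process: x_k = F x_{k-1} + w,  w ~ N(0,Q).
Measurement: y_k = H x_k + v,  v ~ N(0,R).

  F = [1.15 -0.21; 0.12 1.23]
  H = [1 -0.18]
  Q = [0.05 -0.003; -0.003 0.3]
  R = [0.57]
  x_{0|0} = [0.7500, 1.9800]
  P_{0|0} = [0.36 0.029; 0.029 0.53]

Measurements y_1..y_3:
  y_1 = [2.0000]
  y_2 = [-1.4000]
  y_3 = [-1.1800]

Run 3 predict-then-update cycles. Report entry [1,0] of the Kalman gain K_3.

step 1: x^-=[0.4467, 2.5254]  P^-=[0.5355 -0.0499; -0.0499 1.1156]  S=[1.1596]  K=[0.4695; -0.2162]  nu=[2.0079]  x^+=[1.3894, 2.0912]  P^+=[0.2798 0.0678; 0.0678 1.0614]
step 2: x^-=[1.1587, 2.7390]  P^-=[0.4341 -0.1443; -0.1443 1.9298]  S=[1.1186]  K=[0.4113; -0.4396]  nu=[-2.0657]  x^+=[0.3090, 3.6470]  P^+=[0.2449 0.0579; 0.0579 1.7136]
step 3: x^-=[-0.4105, 4.5228]  P^-=[0.4215 -0.3314; -0.3314 2.9132]  S=[1.2051]  K=[0.3992; -0.7101]  nu=[0.0446]  x^+=[-0.3927, 4.4912]  P^+=[0.2294 0.0102; 0.0102 2.3055]

K[1,0] = -0.7101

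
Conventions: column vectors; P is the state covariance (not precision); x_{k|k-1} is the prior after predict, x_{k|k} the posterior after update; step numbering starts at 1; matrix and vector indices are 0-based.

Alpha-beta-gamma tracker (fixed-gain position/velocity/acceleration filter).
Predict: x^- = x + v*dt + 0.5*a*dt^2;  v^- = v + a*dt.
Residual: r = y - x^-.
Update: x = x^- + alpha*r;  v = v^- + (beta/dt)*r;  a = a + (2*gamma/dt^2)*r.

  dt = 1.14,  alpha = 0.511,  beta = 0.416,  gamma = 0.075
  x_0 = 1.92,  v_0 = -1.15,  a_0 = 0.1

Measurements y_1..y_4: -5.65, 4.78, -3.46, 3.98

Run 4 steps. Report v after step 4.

step 1: x_pred=0.6740  r=-6.3240  x^+=-2.5576  v^+=-3.3437  a^+=-0.6299
step 2: x_pred=-6.7787  r=11.5587  x^+=-0.8722  v^+=0.1561  a^+=0.7042
step 3: x_pred=-0.2367  r=-3.2233  x^+=-1.8838  v^+=-0.2173  a^+=0.3322
step 4: x_pred=-1.9157  r=5.8957  x^+=1.0970  v^+=2.3127  a^+=1.0126

v_post = 2.3127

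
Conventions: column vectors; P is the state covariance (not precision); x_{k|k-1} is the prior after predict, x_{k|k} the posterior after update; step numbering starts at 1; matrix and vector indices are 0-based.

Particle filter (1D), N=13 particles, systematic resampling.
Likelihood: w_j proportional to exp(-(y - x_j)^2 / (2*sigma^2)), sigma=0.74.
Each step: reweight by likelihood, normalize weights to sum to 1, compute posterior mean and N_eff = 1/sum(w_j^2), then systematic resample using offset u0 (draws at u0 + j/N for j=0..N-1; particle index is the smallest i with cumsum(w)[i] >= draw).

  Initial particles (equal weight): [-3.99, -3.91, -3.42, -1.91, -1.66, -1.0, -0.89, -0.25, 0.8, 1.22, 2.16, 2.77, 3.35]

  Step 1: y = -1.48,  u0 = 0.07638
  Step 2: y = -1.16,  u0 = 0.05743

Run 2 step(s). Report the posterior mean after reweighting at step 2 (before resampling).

step 1: w=[0.0009, 0.0012, 0.0088, 0.2311, 0.2657, 0.2217, 0.1991, 0.0687, 0.0024, 0.0004, 0.0000, 0.0000, 0.0000]  mean=-1.3347  Neff=4.5955  idx=[3, 3, 3, 4, 4, 4, 5, 5, 5, 6, 6, 6, 8]
step 2: w=[0.0601, 0.0601, 0.0601, 0.0800, 0.0800, 0.0800, 0.0982, 0.0982, 0.0982, 0.0940, 0.0940, 0.0940, 0.0030]  mean=-1.2861  Neff=11.6969  idx=[0, 2, 3, 4, 5, 6, 7, 7, 8, 9, 10, 11, 11]

post_mean = -1.2861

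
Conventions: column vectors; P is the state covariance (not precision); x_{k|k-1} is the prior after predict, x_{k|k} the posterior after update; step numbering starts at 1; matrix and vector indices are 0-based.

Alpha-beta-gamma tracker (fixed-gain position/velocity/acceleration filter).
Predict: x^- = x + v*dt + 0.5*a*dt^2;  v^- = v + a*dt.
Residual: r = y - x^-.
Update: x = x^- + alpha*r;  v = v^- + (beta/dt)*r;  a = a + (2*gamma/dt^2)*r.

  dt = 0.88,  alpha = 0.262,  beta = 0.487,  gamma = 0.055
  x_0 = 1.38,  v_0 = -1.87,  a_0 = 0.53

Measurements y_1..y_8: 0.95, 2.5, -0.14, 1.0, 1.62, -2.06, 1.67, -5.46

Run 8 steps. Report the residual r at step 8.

step 1: x_pred=-0.0604  r=1.0104  x^+=0.2043  v^+=-0.8444  a^+=0.6735
step 2: x_pred=-0.2780  r=2.7780  x^+=0.4498  v^+=1.2856  a^+=1.0681
step 3: x_pred=1.9948  r=-2.1348  x^+=1.4355  v^+=1.0442  a^+=0.7649
step 4: x_pred=2.6505  r=-1.6505  x^+=2.2181  v^+=0.8039  a^+=0.5304
step 5: x_pred=3.1309  r=-1.5109  x^+=2.7350  v^+=0.4345  a^+=0.3158
step 6: x_pred=3.2397  r=-5.2997  x^+=1.8512  v^+=-2.2204  a^+=-0.4370
step 7: x_pred=-0.2720  r=1.9420  x^+=0.2368  v^+=-1.5302  a^+=-0.1611
step 8: x_pred=-1.1722  r=-4.2878  x^+=-2.2956  v^+=-4.0449  a^+=-0.7702

resid = -4.2878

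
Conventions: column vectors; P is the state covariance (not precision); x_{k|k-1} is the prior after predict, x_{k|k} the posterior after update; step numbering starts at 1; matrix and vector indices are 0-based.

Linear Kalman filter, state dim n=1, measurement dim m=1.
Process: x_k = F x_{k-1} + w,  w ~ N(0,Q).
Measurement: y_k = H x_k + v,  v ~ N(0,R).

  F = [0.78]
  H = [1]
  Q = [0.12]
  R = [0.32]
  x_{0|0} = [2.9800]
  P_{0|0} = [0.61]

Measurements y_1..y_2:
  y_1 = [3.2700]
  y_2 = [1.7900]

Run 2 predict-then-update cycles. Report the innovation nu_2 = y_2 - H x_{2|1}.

step 1: x^-=[2.3244]  P^-=[0.4911]  S=[0.8111]  K=[0.6055]  nu=[0.9456]  x^+=[2.8969]  P^+=[0.1938]
step 2: x^-=[2.2596]  P^-=[0.2379]  S=[0.5579]  K=[0.4264]  nu=[-0.4696]  x^+=[2.0594]  P^+=[0.1364]

innov = [-0.4696]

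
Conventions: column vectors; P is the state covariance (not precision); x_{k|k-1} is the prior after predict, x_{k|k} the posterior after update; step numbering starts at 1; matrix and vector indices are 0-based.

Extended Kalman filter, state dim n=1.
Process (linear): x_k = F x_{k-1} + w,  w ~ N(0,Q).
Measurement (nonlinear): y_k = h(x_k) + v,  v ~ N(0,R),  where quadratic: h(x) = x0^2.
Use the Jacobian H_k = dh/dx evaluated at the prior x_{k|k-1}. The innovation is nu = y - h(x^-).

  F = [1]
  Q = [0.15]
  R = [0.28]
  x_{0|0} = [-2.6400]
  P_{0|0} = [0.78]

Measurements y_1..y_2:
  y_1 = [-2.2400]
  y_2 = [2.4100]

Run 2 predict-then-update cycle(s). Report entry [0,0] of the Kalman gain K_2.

step 1: x^-=[-2.6400]  P^-=[0.9300]  H_jac=[-5.2800]  S=[26.2069]  K=[-0.1874]  nu=[-9.2096]  x^+=[-0.9144]  P^+=[0.0099]
step 2: x^-=[-0.9144]  P^-=[0.1599]  H_jac=[-1.8288]  S=[0.8149]  K=[-0.3589]  nu=[1.5739]  x^+=[-1.4793]  P^+=[0.0550]

K[0,0] = -0.3589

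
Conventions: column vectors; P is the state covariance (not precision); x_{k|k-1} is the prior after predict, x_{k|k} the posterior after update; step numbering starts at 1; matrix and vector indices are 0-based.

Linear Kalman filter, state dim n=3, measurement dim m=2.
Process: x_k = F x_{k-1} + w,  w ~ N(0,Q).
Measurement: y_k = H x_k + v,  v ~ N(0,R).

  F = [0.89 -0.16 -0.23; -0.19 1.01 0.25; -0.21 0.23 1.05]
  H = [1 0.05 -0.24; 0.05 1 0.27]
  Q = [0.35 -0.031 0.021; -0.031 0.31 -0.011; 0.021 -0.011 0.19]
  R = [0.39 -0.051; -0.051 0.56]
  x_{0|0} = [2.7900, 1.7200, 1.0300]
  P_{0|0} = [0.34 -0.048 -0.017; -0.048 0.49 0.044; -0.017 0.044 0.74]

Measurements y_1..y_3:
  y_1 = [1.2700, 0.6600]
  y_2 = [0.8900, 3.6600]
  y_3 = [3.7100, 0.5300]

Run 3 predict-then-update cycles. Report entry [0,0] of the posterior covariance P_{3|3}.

step 1: x^-=[1.9710, 1.4646, 0.8912]  P^-=[0.6949 -0.2713 -0.2772; -0.2713 0.9106 0.3764; -0.2772 0.3764 1.0802]  S=[1.2462 -0.4695; -0.4695 1.7197]  K=[0.5928 -0.0192; -0.0389 0.5701; -0.3032 0.2976]  nu=[-0.5603, -1.1438]  x^+=[1.6608, 0.8343, 0.7207]  P^+=[0.2456 -0.0647 0.0423; -0.0647 0.3290 -0.0167; 0.0423 -0.0167 0.7285]
step 2: x^-=[1.1789, 0.7073, 0.5998]  P^-=[0.5914 -0.2119 -0.1831; -0.2119 0.7124 0.2537; -0.1831 0.2537 1.0010]  S=[1.1014 -0.3678; -0.3678 1.4577]  K=[0.5614 -0.0173; -0.0424 0.5177; -0.2784 0.2829]  nu=[-0.1803, 2.7318]  x^+=[1.0303, 2.1292, 1.4229]  P^+=[0.2366 -0.0654 0.0564; -0.0654 0.3035 -0.0303; 0.0564 -0.0303 0.7410]
step 3: x^-=[0.2490, 2.3105, 1.7674]  P^-=[0.5777 -0.2002 -0.1669; -0.2002 0.6789 0.2322; -0.1669 0.2322 1.0003]  S=[1.0815 -0.3493; -0.3493 1.4142]  K=[0.5570 -0.0154; -0.0414 0.5071; -0.2746 0.2814]  nu=[3.7697, -2.2702]  x^+=[2.3836, 1.0030, 0.0933]  P^+=[0.2359 -0.0653 0.0609; -0.0653 0.2987 -0.0347; 0.0609 -0.0347 0.7527]

P_post[0,0] = 0.2359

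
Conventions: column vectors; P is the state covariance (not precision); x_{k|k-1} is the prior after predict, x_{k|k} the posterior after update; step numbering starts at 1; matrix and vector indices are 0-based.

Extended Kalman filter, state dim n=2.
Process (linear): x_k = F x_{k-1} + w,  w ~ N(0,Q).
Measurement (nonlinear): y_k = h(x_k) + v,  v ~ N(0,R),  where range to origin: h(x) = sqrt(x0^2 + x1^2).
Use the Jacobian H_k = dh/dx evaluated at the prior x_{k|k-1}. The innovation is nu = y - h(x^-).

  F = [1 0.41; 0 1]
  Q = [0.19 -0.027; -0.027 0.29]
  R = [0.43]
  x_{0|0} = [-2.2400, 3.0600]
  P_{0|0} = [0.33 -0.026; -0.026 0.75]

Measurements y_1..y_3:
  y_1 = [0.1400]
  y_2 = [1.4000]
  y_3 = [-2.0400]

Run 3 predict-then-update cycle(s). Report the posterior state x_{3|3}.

x_post = [-0.2490, -0.7222]

step 1: x^-=[-0.9854, 3.0600]  P^-=[0.6248 0.2545; 0.2545 1.0400]  H_jac=[-0.3065 0.9519]  S=[1.2825]  K=[0.0396; 0.7111]  nu=[-3.0747]  x^+=[-1.1071, 0.8736]  P^+=[0.6227 0.2184; 0.2184 0.3916]
step 2: x^-=[-0.7489, 0.8736]  P^-=[1.0577 0.3520; 0.3520 0.6816]  H_jac=[-0.6508 0.7592]  S=[0.9230]  K=[-0.4562; 0.3125]  nu=[0.2493]  x^+=[-0.8626, 0.9515]  P^+=[0.8655 0.4835; 0.4835 0.5914]
step 3: x^-=[-0.4725, 0.9515]  P^-=[1.5515 0.6990; 0.6990 0.8814]  H_jac=[-0.4447 0.8957]  S=[0.8871]  K=[-0.0720; 0.5395]  nu=[-3.1024]  x^+=[-0.2490, -0.7222]  P^+=[1.5469 0.7335; 0.7335 0.6232]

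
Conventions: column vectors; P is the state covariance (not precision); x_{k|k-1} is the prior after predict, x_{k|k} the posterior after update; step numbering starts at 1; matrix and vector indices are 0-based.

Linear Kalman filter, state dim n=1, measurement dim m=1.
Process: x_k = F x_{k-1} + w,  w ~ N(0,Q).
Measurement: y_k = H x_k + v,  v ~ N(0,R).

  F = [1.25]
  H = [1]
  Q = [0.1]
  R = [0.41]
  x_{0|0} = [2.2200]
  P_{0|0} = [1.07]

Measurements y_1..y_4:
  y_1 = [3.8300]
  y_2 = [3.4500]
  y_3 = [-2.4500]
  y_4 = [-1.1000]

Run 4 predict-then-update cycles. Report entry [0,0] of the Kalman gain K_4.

step 1: x^-=[2.7750]  P^-=[1.7719]  S=[2.1819]  K=[0.8121]  nu=[1.0550]  x^+=[3.6318]  P^+=[0.3330]
step 2: x^-=[4.5397]  P^-=[0.6202]  S=[1.0302]  K=[0.6020]  nu=[-1.0897]  x^+=[3.8837]  P^+=[0.2468]
step 3: x^-=[4.8546]  P^-=[0.4857]  S=[0.8957]  K=[0.5422]  nu=[-7.3046]  x^+=[0.8937]  P^+=[0.2223]
step 4: x^-=[1.1171]  P^-=[0.4474]  S=[0.8574]  K=[0.5218]  nu=[-2.2171]  x^+=[-0.0398]  P^+=[0.2139]

K[0,0] = 0.5218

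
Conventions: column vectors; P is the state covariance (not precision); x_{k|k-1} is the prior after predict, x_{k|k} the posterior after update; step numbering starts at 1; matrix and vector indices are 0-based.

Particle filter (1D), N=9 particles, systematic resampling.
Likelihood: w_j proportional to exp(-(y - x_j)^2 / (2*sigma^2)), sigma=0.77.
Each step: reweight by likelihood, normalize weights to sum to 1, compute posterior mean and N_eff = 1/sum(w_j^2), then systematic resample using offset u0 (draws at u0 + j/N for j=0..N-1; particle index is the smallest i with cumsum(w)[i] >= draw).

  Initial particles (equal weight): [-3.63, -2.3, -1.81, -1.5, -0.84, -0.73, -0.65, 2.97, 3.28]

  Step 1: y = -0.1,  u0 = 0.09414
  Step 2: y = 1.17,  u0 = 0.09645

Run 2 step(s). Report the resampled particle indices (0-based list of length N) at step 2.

resampled_idx = [2, 3, 4, 5, 6, 6, 7, 8, 8]

step 1: w=[0.0000, 0.0070, 0.0352, 0.0793, 0.2610, 0.2964, 0.3209, 0.0001, 0.0000]  mean=-0.8425  Neff=3.7517  idx=[3, 4, 4, 5, 5, 5, 6, 6, 6]
step 2: w=[0.0062, 0.0838, 0.0838, 0.1205, 0.1205, 0.1205, 0.1549, 0.1549, 0.1549]  mean=-0.7160  Neff=7.7151  idx=[2, 3, 4, 5, 6, 6, 7, 8, 8]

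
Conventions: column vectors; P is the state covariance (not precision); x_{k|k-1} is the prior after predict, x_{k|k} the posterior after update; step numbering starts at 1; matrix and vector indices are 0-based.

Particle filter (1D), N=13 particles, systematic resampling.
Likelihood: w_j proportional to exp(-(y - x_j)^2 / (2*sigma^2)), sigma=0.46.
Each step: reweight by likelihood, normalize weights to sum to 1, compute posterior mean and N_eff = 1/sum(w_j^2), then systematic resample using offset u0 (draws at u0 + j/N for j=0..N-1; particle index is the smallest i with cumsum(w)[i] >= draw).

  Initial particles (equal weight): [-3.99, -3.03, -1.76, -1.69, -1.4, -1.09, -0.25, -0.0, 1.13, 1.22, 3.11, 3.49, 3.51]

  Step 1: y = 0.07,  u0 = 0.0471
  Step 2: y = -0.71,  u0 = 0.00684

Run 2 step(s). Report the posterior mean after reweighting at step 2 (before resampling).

step 1: w=[0.0000, 0.0000, 0.0002, 0.0003, 0.0031, 0.0215, 0.4054, 0.5105, 0.0363, 0.0227, 0.0000, 0.0000, 0.0000]  mean=-0.0614  Neff=2.3407  idx=[6, 6, 6, 6, 6, 7, 7, 7, 7, 7, 7, 7, 8]
step 2: w=[0.1175, 0.1175, 0.1175, 0.1175, 0.1175, 0.0589, 0.0589, 0.0589, 0.0589, 0.0589, 0.0589, 0.0589, 0.0001]  mean=-0.1469  Neff=10.7116  idx=[0, 0, 1, 2, 2, 3, 3, 4, 5, 6, 8, 9, 10]

post_mean = -0.1469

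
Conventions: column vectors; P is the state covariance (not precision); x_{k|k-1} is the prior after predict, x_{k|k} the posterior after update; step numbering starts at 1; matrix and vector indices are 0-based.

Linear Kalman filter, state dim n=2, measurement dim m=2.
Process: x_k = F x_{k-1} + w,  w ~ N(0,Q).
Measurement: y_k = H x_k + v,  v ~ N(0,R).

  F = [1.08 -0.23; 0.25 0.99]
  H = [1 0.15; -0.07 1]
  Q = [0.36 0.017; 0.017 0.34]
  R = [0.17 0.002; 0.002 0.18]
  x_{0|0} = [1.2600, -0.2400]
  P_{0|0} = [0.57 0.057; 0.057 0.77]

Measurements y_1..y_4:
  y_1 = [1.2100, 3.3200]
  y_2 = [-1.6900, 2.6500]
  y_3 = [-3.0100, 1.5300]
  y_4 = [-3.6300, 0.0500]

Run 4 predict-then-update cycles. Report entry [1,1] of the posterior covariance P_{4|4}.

step 1: x^-=[1.4160, 0.0774]  P^-=[1.0373 0.0532; 0.0532 1.1585]  S=[1.2493 0.1558; 0.1558 1.3361]  K=[0.8509 -0.1137; 0.0750 0.8555]  nu=[-0.2176, 3.3417]  x^+=[0.8508, 2.9200]  P^+=[0.1457 -0.0086; -0.0086 0.1535]
step 2: x^-=[0.2472, 3.1035]  P^-=[0.5423 0.0127; 0.0127 0.4954]  S=[0.7273 0.0509; 0.0509 0.6762]  K=[0.7549 -0.0942; 0.0688 0.7260]  nu=[-2.4027, -0.4362]  x^+=[-1.5255, 2.6215]  P^+=[0.1291 -0.0064; -0.0064 0.1304]
step 3: x^-=[-2.2505, 2.2139]  P^-=[0.5207 0.0157; 0.0157 0.4727]  S=[0.7060 0.0520; 0.0520 0.6530]  K=[0.7475 -0.0913; 0.0699 0.7166]  nu=[-1.0916, -0.8414]  x^+=[-2.9897, 1.5347]  P^+=[0.1278 -0.0060; -0.0060 0.1287]
step 4: x^-=[-3.5818, 0.7719]  P^-=[0.5188 0.0161; 0.0161 0.4712]  S=[0.7043 0.0523; 0.0523 0.6514]  K=[0.7469 -0.0910; 0.0701 0.7159]  nu=[-0.1639, -0.9726]  x^+=[-3.6158, 0.0641]  P^+=[0.1277 -0.0059; -0.0059 0.1286]

P_post[1,1] = 0.1286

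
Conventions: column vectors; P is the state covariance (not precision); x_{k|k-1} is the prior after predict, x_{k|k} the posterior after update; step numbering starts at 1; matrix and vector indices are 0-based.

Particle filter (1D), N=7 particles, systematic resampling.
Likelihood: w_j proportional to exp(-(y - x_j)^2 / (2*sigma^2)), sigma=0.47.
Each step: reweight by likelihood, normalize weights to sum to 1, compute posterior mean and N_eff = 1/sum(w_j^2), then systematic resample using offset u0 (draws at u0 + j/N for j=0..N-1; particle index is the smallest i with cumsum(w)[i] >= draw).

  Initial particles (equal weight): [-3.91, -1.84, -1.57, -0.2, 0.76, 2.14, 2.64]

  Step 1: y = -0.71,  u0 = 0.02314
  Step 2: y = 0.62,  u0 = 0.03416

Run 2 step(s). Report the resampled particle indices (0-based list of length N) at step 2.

step 1: w=[0.0000, 0.0690, 0.2327, 0.6890, 0.0093, 0.0000, 0.0000]  mean=-0.6230  Neff=1.8737  idx=[1, 2, 3, 3, 3, 3, 3]
step 2: w=[0.0000, 0.0000, 0.2000, 0.2000, 0.2000, 0.2000, 0.2000]  mean=-0.2000  Neff=5.0002  idx=[2, 2, 3, 4, 5, 5, 6]

resampled_idx = [2, 2, 3, 4, 5, 5, 6]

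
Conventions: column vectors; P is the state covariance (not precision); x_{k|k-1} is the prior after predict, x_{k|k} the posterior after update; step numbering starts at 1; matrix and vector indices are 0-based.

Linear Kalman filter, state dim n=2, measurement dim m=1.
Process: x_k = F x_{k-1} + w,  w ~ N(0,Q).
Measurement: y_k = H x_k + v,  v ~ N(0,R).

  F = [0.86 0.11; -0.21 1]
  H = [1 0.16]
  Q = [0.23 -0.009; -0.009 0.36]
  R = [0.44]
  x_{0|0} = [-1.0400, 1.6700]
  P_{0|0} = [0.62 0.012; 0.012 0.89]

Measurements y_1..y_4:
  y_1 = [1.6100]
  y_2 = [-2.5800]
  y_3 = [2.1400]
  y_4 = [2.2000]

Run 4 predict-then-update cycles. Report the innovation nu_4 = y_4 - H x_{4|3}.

step 1: x^-=[-0.7107, 1.8884]  P^-=[0.7016 -0.0130; -0.0130 1.2723]  S=[1.1700]  K=[0.5979; 0.1629]  nu=[2.0186]  x^+=[0.4961, 2.2171]  P^+=[0.2834 -0.1269; -0.1269 1.2413]
step 2: x^-=[0.6706, 2.1129]  P^-=[0.4306 -0.0299; -0.0299 1.6671]  S=[0.9037]  K=[0.4712; 0.2621]  nu=[-3.5886]  x^+=[-1.0203, 1.1724]  P^+=[0.2300 -0.1415; -0.1415 1.6050]
step 3: x^-=[-0.7485, 1.3867]  P^-=[0.3927 0.0076; 0.0076 2.0346]  S=[0.8872]  K=[0.4440; 0.3755]  nu=[2.6667]  x^+=[0.4355, 2.3879]  P^+=[0.2178 -0.1403; -0.1403 1.9095]
step 4: x^-=[0.6372, 2.2965]  P^-=[0.3877 0.0443; 0.0443 2.3380]  S=[0.9017]  K=[0.4378; 0.4640]  nu=[1.1954]  x^+=[1.1605, 2.8511]  P^+=[0.2148 -0.1389; -0.1389 2.1439]

innov = [1.1954]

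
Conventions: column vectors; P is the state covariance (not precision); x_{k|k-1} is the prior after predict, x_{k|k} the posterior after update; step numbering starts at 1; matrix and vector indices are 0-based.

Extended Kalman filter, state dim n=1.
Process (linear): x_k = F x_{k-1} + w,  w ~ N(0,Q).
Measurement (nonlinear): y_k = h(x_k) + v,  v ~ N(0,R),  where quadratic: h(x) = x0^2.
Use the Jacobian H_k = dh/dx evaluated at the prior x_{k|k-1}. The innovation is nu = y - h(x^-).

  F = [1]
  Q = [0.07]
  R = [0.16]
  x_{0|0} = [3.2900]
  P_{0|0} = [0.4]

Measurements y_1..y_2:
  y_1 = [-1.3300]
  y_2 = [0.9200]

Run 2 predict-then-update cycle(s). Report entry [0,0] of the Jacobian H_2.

H_jac[0,0] = 2.9146

step 1: x^-=[3.2900]  P^-=[0.4700]  H_jac=[6.5800]  S=[20.5093]  K=[0.1508]  nu=[-12.1541]  x^+=[1.4573]  P^+=[0.0037]
step 2: x^-=[1.4573]  P^-=[0.0737]  H_jac=[2.9146]  S=[0.7858]  K=[0.2732]  nu=[-1.2037]  x^+=[1.1284]  P^+=[0.0150]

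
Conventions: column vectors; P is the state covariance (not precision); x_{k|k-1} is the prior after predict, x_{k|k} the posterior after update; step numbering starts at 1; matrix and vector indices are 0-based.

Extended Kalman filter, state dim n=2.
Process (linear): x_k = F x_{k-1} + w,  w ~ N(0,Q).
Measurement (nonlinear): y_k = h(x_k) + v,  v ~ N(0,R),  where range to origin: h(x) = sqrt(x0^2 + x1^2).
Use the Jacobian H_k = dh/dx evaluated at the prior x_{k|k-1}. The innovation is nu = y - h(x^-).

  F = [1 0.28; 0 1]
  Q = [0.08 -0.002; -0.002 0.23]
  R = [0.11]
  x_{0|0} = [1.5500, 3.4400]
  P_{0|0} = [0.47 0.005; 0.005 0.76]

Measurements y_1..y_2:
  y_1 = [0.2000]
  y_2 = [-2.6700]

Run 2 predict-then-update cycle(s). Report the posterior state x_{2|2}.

x_post = [-1.8205, 0.0555]

step 1: x^-=[2.5132, 3.4400]  P^-=[0.6124 0.2158; 0.2158 0.9900]  H_jac=[0.5899 0.8075]  S=[1.1742]  K=[0.4561; 0.7892]  nu=[-4.0603]  x^+=[0.6614, 0.2355]  P^+=[0.3682 -0.2068; -0.2068 0.2586]
step 2: x^-=[0.7274, 0.2355]  P^-=[0.3526 -0.1364; -0.1364 0.4886]  H_jac=[0.9514 0.3081]  S=[0.3955]  K=[0.7418; 0.0524]  nu=[-3.4346]  x^+=[-1.8205, 0.0555]  P^+=[0.1349 -0.1518; -0.1518 0.4875]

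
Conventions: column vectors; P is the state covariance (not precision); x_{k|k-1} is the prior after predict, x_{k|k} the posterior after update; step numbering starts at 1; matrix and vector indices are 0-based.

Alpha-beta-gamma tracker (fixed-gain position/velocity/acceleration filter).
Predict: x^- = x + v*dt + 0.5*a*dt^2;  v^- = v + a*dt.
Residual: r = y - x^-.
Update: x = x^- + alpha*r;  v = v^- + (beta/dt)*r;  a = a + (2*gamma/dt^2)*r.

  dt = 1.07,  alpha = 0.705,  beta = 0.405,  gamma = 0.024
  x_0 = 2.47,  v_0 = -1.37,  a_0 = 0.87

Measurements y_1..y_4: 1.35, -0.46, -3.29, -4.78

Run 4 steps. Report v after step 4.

step 1: x_pred=1.5021  r=-0.1521  x^+=1.3949  v^+=-0.4967  a^+=0.8636
step 2: x_pred=1.3578  r=-1.8178  x^+=0.0763  v^+=-0.2607  a^+=0.7874
step 3: x_pred=0.2481  r=-3.5381  x^+=-2.2463  v^+=-0.7573  a^+=0.6391
step 4: x_pred=-2.6907  r=-2.0893  x^+=-4.1637  v^+=-0.8643  a^+=0.5515

v_post = -0.8643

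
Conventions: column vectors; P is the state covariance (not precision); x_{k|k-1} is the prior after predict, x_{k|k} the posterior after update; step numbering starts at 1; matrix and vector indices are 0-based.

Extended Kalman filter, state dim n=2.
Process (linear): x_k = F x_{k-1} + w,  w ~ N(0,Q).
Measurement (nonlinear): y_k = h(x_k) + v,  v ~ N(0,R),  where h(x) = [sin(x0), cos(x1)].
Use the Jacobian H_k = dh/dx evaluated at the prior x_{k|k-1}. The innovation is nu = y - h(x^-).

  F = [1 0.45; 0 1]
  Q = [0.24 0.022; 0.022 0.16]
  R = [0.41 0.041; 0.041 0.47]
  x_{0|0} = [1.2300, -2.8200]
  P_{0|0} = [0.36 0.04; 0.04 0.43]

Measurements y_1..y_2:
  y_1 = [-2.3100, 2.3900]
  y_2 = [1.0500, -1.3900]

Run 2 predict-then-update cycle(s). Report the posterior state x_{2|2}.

x_post = [-3.6315, -2.9950]

step 1: x^-=[-0.0390, -2.8200]  P^-=[0.7231 0.2555; 0.2555 0.5900]  H_jac=[0.9992 0.0000; 0.0000 0.3161]  S=[1.1320 0.1217; 0.1217 0.5289]  K=[0.6376 0.0060; 0.1924 0.3083]  nu=[-2.2710, 3.3387]  x^+=[-1.4672, -2.2276]  P^+=[0.2619 0.0916; 0.0916 0.4834]
step 2: x^-=[-2.4696, -2.2276]  P^-=[0.6822 0.3311; 0.3311 0.6434]  H_jac=[-0.7826 0.0000; 0.0000 0.7919]  S=[0.8278 -0.1642; -0.1642 0.8735]  K=[-0.6081 0.1859; -0.2050 0.5448]  nu=[1.6726, -0.7794]  x^+=[-3.6315, -2.9950]  P^+=[0.3088 0.0788; 0.0788 0.3127]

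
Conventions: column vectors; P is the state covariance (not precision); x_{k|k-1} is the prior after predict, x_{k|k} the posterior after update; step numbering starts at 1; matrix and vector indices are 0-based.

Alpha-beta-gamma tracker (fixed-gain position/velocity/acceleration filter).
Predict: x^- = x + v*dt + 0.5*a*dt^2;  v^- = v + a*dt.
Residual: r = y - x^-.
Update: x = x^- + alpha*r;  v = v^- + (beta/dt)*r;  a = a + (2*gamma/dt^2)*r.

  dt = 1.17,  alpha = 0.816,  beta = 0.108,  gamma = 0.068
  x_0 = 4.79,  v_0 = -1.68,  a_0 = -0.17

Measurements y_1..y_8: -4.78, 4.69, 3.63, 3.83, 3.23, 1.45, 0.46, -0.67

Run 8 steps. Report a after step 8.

step 1: x_pred=2.7080  r=-7.4880  x^+=-3.4022  v^+=-2.5701  a^+=-0.9139
step 2: x_pred=-7.0348  r=11.7248  x^+=2.5326  v^+=-2.5571  a^+=0.2509
step 3: x_pred=-0.2875  r=3.9175  x^+=2.9092  v^+=-1.9019  a^+=0.6401
step 4: x_pred=1.1220  r=2.7080  x^+=3.3317  v^+=-0.9030  a^+=0.9092
step 5: x_pred=2.8974  r=0.3326  x^+=3.1688  v^+=0.1914  a^+=0.9422
step 6: x_pred=4.0376  r=-2.5876  x^+=1.9261  v^+=1.0549  a^+=0.6851
step 7: x_pred=3.6292  r=-3.1692  x^+=1.0431  v^+=1.5639  a^+=0.3702
step 8: x_pred=3.1263  r=-3.7963  x^+=0.0285  v^+=1.6467  a^+=-0.0069

a_post = -0.0069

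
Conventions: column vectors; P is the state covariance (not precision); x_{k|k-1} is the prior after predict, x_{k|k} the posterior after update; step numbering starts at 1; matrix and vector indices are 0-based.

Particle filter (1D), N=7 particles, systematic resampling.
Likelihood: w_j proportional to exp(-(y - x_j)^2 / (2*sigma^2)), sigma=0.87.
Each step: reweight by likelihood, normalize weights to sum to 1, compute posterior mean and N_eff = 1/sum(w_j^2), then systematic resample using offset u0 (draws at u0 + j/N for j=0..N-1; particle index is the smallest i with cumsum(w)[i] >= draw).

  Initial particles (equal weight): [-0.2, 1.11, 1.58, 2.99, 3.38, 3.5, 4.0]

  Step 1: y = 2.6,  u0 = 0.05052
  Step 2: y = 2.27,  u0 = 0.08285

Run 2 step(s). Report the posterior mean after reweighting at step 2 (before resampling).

post_mean = 2.6547

step 1: w=[0.0018, 0.0727, 0.1585, 0.2851, 0.2109, 0.1846, 0.0864]  mean=2.8877  Neff=5.0576  idx=[1, 2, 3, 3, 4, 5, 5]
step 2: w=[0.1099, 0.1952, 0.1898, 0.1898, 0.1185, 0.0984, 0.0984]  mean=2.6547  Neff=6.4251  idx=[0, 1, 2, 3, 3, 4, 6]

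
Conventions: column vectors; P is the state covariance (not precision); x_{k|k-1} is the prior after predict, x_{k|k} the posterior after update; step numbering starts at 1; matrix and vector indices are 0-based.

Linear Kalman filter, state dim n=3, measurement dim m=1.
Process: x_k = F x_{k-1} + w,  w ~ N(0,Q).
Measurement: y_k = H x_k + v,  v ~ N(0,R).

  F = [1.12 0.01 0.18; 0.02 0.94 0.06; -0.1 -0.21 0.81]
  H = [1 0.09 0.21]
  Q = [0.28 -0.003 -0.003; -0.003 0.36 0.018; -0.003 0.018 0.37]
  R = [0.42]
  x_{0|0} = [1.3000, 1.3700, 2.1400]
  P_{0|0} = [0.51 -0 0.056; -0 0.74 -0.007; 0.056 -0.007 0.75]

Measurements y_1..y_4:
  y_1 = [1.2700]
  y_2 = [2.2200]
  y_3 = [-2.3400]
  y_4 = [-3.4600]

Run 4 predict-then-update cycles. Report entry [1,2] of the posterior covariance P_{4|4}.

P_post[1,2] = -0.4447

step 1: x^-=[1.8549, 1.4422, 1.3157]  P^-=[0.9667 0.0263 0.0977; 0.0263 1.0161 -0.0973; 0.0977 -0.0973 0.8931]  S=[1.4764]  K=[0.6703; 0.0659; 0.1873]  nu=[-0.9910]  x^+=[1.1907, 1.3769, 1.1301]  P^+=[0.3034 -0.0389 -0.0876; -0.0389 1.0097 -0.1155; -0.0876 -0.1155 0.8413]
step 2: x^-=[1.5507, 1.3859, 0.5072]  P^-=[0.6513 -0.0445 0.0183; -0.0445 1.2406 -0.2246; 0.0183 -0.2246 1.0214]  S=[1.1176]  K=[0.5826; 0.0179; 0.1902]  nu=[0.4380]  x^+=[1.8060, 1.3938, 0.5905]  P^+=[0.2719 -0.0561 -0.1056; -0.0561 1.2403 -0.2284; -0.1056 -0.2284 0.9810]
step 3: x^-=[2.1429, 1.3817, 0.0050]  P^-=[0.6084 -0.0800 0.0331; -0.0800 1.4314 -0.3463; 0.0331 -0.3463 1.1635]  S=[1.0777]  K=[0.5643; -0.0222; 0.2285]  nu=[-4.6083]  x^+=[-0.4575, 1.4839, -1.0482]  P^+=[0.2652 -0.0665 -0.1059; -0.0665 1.4309 -0.3408; -0.1059 -0.3408 1.1072]
step 4: x^-=[-0.6862, 1.3229, -1.1149]  P^-=[0.6033 -0.1071 0.0574; -0.1071 1.5872 -0.4609; 0.0574 -0.4609 1.2925]  S=[1.0806]  K=[0.5606; -0.0565; 0.2659]  nu=[-2.6587]  x^+=[-2.1766, 1.4730, -1.8220]  P^+=[0.2638 -0.0729 -0.1037; -0.0729 1.5838 -0.4447; -0.1037 -0.4447 1.2161]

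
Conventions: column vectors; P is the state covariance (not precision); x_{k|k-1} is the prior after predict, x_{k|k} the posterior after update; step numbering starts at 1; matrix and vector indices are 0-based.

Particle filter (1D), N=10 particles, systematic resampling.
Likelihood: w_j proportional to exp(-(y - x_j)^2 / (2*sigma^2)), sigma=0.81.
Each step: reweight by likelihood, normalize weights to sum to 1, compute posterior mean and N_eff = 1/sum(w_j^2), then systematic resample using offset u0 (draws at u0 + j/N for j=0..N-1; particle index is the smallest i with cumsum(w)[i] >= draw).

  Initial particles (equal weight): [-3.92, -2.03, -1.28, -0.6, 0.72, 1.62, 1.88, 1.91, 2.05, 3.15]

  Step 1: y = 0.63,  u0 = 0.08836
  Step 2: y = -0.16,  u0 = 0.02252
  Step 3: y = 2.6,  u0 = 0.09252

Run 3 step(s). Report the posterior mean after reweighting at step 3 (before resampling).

post_mean = 1.2056

step 1: w=[0.0000, 0.0017, 0.0233, 0.1185, 0.3731, 0.1779, 0.1141, 0.1077, 0.0807, 0.0030]  mean=1.0475  Neff=4.6174  idx=[3, 4, 4, 4, 4, 5, 5, 6, 7, 8]
step 2: w=[0.2566, 0.1648, 0.1648, 0.1648, 0.1648, 0.0266, 0.0266, 0.0125, 0.0114, 0.0072]  mean=0.4667  Neff=5.6745  idx=[0, 0, 0, 1, 2, 2, 3, 3, 4, 5]
step 3: w=[0.0005, 0.0005, 0.0005, 0.0762, 0.0762, 0.0762, 0.0762, 0.0762, 0.0762, 0.5416]  mean=1.2056  Neff=3.0474  idx=[4, 5, 6, 8, 9, 9, 9, 9, 9, 9]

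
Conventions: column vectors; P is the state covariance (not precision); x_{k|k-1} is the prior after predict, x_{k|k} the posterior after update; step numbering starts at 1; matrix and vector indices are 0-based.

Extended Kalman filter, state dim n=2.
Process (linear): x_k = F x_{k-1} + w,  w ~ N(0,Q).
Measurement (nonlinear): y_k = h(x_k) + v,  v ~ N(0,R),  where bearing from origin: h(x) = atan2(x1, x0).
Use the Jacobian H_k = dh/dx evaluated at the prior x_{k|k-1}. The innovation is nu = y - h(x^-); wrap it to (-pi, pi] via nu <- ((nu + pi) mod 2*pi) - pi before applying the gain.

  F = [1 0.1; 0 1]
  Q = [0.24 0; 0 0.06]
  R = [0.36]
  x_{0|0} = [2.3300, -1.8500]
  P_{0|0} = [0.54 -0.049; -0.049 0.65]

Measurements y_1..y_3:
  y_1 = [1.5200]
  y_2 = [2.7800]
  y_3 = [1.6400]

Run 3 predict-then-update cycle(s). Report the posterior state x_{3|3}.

step 1: x^-=[2.1450, -1.8500]  P^-=[0.7767 0.0160; 0.0160 0.7100]  H_jac=[0.2306 0.2673]  S=[0.4540]  K=[0.4039; 0.4262]  nu=[2.2317]  x^+=[3.0463, -0.8988]  P^+=[0.7026 -0.0621; -0.0621 0.6275]
step 2: x^-=[2.9564, -0.8988]  P^-=[0.9365 0.0006; 0.0006 0.6875]  H_jac=[0.0941 0.3096]  S=[0.4342]  K=[0.2034; 0.4904]  nu=[3.0752]  x^+=[3.5821, 0.6091]  P^+=[0.9185 -0.0427; -0.0427 0.5831]
step 3: x^-=[3.6430, 0.6091]  P^-=[1.1558 0.0156; 0.0156 0.6431]  H_jac=[-0.0446 0.2670]  S=[0.4078]  K=[-0.1163; 0.4194]  nu=[1.4743]  x^+=[3.4715, 1.2274]  P^+=[1.1503 0.0355; 0.0355 0.5714]

x_post = [3.4715, 1.2274]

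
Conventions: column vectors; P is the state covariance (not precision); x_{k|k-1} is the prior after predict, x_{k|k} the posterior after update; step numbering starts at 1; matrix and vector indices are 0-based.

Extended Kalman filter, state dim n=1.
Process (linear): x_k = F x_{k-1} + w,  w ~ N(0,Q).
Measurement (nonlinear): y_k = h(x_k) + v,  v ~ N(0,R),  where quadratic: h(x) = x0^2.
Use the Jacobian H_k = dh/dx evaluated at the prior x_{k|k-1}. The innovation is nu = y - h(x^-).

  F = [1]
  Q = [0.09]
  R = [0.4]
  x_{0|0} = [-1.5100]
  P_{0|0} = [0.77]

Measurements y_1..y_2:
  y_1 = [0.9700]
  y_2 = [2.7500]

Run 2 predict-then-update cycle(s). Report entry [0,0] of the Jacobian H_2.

step 1: x^-=[-1.5100]  P^-=[0.8600]  H_jac=[-3.0200]  S=[8.2435]  K=[-0.3151]  nu=[-1.3101]  x^+=[-1.0972]  P^+=[0.0417]
step 2: x^-=[-1.0972]  P^-=[0.1317]  H_jac=[-2.1945]  S=[1.0344]  K=[-0.2795]  nu=[1.5461]  x^+=[-1.5293]  P^+=[0.0509]

H_jac[0,0] = -2.1945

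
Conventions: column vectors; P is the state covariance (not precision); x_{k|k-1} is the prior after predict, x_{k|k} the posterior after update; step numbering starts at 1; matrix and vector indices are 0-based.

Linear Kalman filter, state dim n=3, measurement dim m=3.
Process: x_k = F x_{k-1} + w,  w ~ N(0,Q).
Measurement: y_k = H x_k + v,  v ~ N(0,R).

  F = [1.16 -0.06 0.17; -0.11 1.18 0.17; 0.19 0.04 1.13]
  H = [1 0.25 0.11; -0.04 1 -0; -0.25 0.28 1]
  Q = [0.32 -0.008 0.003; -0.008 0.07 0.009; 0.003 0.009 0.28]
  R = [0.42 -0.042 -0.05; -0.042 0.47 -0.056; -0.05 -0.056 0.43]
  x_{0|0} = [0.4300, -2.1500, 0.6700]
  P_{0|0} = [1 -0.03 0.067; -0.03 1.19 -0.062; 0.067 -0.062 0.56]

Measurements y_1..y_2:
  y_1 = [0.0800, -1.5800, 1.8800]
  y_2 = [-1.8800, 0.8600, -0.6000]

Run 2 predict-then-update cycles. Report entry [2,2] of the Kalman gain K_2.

step 1: x^-=[0.7417, -2.4704, 0.7528]  P^-=[1.7179 -0.2448 0.4208; -0.2448 1.7356 0.0560; 0.4208 0.0560 1.0558]  S=[2.2325 0.0852 0.1299; 0.0852 2.2280 0.5503; 0.1299 0.5503 1.5844]  K=[0.7722 -0.1559 -0.0579; 0.0521 0.7531 0.1149; 0.2150 -0.1497 0.6442]  nu=[-0.1269, 0.9201, 2.0043]  x^+=[0.3843, -1.5539, 1.8790]  P^+=[0.3496 -0.0885 0.0574; -0.0885 0.3418 -0.1132; 0.0574 -0.1132 0.3207]
step 2: x^-=[0.8584, -1.5564, 2.1341]  P^-=[0.8381 -0.2006 0.2217; -0.2006 0.5348 -0.0970; 0.2217 -0.0970 0.7157]  S=[1.2434 -0.1520 0.0014; -0.1520 1.0222 0.0486; 0.0014 0.0486 1.1029]  K=[0.6372 -0.1326 -0.0348; 0.0021 0.5280 0.0700; 0.2093 -0.1000 0.5782]  nu=[-2.5840, 2.4507, -2.0837]  x^+=[-1.0405, -0.4137, 0.1436]  P^+=[0.2879 -0.0756 0.0537; -0.0756 0.2411 -0.0860; 0.0537 -0.0860 0.2813]

K[2,2] = 0.5782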